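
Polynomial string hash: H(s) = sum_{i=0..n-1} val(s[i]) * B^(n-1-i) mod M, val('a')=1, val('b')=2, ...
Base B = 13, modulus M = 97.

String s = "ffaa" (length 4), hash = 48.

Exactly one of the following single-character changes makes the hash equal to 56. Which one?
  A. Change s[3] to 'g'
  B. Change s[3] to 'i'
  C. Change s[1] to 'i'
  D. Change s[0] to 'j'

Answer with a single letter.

Option A: s[3]='a'->'g', delta=(7-1)*13^0 mod 97 = 6, hash=48+6 mod 97 = 54
Option B: s[3]='a'->'i', delta=(9-1)*13^0 mod 97 = 8, hash=48+8 mod 97 = 56 <-- target
Option C: s[1]='f'->'i', delta=(9-6)*13^2 mod 97 = 22, hash=48+22 mod 97 = 70
Option D: s[0]='f'->'j', delta=(10-6)*13^3 mod 97 = 58, hash=48+58 mod 97 = 9

Answer: B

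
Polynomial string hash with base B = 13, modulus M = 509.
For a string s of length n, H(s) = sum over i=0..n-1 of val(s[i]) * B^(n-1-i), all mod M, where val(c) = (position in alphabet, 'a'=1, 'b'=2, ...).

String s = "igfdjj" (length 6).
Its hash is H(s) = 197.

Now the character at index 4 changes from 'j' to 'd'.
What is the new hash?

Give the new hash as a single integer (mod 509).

Answer: 119

Derivation:
val('j') = 10, val('d') = 4
Position k = 4, exponent = n-1-k = 1
B^1 mod M = 13^1 mod 509 = 13
Delta = (4 - 10) * 13 mod 509 = 431
New hash = (197 + 431) mod 509 = 119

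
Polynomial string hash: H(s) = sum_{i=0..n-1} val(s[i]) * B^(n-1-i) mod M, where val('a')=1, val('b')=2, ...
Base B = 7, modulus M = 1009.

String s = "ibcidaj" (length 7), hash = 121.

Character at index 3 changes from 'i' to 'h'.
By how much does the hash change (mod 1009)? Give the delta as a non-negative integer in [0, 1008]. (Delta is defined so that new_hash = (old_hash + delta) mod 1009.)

Delta formula: (val(new) - val(old)) * B^(n-1-k) mod M
  val('h') - val('i') = 8 - 9 = -1
  B^(n-1-k) = 7^3 mod 1009 = 343
  Delta = -1 * 343 mod 1009 = 666

Answer: 666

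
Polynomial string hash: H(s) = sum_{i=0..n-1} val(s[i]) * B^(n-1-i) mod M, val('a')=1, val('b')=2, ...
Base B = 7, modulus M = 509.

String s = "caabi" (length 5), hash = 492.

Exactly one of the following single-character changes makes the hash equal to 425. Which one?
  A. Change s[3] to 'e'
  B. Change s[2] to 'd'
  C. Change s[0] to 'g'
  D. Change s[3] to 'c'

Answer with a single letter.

Option A: s[3]='b'->'e', delta=(5-2)*7^1 mod 509 = 21, hash=492+21 mod 509 = 4
Option B: s[2]='a'->'d', delta=(4-1)*7^2 mod 509 = 147, hash=492+147 mod 509 = 130
Option C: s[0]='c'->'g', delta=(7-3)*7^4 mod 509 = 442, hash=492+442 mod 509 = 425 <-- target
Option D: s[3]='b'->'c', delta=(3-2)*7^1 mod 509 = 7, hash=492+7 mod 509 = 499

Answer: C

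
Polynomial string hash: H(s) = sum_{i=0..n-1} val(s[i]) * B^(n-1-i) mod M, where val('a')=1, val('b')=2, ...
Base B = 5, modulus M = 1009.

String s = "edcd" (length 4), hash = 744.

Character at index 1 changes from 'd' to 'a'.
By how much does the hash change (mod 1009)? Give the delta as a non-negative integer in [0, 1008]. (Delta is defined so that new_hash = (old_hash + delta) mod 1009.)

Delta formula: (val(new) - val(old)) * B^(n-1-k) mod M
  val('a') - val('d') = 1 - 4 = -3
  B^(n-1-k) = 5^2 mod 1009 = 25
  Delta = -3 * 25 mod 1009 = 934

Answer: 934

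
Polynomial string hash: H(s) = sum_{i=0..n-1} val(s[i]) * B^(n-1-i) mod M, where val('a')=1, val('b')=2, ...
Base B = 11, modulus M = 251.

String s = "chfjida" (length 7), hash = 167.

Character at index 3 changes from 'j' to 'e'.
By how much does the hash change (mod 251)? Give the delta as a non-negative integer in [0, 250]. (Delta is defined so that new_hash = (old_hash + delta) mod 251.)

Answer: 122

Derivation:
Delta formula: (val(new) - val(old)) * B^(n-1-k) mod M
  val('e') - val('j') = 5 - 10 = -5
  B^(n-1-k) = 11^3 mod 251 = 76
  Delta = -5 * 76 mod 251 = 122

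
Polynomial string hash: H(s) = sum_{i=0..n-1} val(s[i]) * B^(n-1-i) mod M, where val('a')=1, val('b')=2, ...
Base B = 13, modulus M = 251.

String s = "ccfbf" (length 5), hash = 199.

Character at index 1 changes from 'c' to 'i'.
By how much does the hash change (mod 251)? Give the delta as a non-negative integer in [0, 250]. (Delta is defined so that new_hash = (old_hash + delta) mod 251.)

Delta formula: (val(new) - val(old)) * B^(n-1-k) mod M
  val('i') - val('c') = 9 - 3 = 6
  B^(n-1-k) = 13^3 mod 251 = 189
  Delta = 6 * 189 mod 251 = 130

Answer: 130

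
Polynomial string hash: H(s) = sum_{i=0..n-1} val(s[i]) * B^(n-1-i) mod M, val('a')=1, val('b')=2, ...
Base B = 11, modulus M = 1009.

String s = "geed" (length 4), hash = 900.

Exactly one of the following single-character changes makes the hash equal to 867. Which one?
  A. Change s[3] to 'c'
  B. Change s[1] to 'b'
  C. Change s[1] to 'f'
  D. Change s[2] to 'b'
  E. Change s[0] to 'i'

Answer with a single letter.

Answer: D

Derivation:
Option A: s[3]='d'->'c', delta=(3-4)*11^0 mod 1009 = 1008, hash=900+1008 mod 1009 = 899
Option B: s[1]='e'->'b', delta=(2-5)*11^2 mod 1009 = 646, hash=900+646 mod 1009 = 537
Option C: s[1]='e'->'f', delta=(6-5)*11^2 mod 1009 = 121, hash=900+121 mod 1009 = 12
Option D: s[2]='e'->'b', delta=(2-5)*11^1 mod 1009 = 976, hash=900+976 mod 1009 = 867 <-- target
Option E: s[0]='g'->'i', delta=(9-7)*11^3 mod 1009 = 644, hash=900+644 mod 1009 = 535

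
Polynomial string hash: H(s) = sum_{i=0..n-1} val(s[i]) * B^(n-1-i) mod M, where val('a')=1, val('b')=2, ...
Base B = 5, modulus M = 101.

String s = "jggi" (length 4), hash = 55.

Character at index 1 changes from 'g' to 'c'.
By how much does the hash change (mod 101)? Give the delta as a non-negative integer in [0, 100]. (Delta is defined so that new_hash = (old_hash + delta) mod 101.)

Delta formula: (val(new) - val(old)) * B^(n-1-k) mod M
  val('c') - val('g') = 3 - 7 = -4
  B^(n-1-k) = 5^2 mod 101 = 25
  Delta = -4 * 25 mod 101 = 1

Answer: 1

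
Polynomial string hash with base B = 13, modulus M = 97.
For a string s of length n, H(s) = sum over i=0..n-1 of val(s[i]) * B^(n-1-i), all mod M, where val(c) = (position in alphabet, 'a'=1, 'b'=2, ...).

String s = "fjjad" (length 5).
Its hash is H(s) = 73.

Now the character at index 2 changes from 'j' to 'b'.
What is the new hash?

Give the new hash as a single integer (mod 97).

val('j') = 10, val('b') = 2
Position k = 2, exponent = n-1-k = 2
B^2 mod M = 13^2 mod 97 = 72
Delta = (2 - 10) * 72 mod 97 = 6
New hash = (73 + 6) mod 97 = 79

Answer: 79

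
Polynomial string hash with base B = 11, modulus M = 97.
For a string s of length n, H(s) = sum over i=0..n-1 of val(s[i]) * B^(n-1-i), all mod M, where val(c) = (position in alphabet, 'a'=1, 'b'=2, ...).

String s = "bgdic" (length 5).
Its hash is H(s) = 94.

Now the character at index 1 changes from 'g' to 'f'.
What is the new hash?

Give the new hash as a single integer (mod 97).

val('g') = 7, val('f') = 6
Position k = 1, exponent = n-1-k = 3
B^3 mod M = 11^3 mod 97 = 70
Delta = (6 - 7) * 70 mod 97 = 27
New hash = (94 + 27) mod 97 = 24

Answer: 24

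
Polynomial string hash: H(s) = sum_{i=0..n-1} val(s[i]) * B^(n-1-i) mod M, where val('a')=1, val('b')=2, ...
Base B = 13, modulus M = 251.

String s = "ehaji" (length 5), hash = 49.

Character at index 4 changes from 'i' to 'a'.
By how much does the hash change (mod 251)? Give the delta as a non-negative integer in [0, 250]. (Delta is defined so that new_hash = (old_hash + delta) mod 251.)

Answer: 243

Derivation:
Delta formula: (val(new) - val(old)) * B^(n-1-k) mod M
  val('a') - val('i') = 1 - 9 = -8
  B^(n-1-k) = 13^0 mod 251 = 1
  Delta = -8 * 1 mod 251 = 243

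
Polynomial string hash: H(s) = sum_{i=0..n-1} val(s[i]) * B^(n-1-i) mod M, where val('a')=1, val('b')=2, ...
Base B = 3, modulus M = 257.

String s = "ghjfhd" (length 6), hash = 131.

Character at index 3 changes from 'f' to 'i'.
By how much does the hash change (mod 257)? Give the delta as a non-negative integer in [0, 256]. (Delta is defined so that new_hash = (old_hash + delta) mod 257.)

Delta formula: (val(new) - val(old)) * B^(n-1-k) mod M
  val('i') - val('f') = 9 - 6 = 3
  B^(n-1-k) = 3^2 mod 257 = 9
  Delta = 3 * 9 mod 257 = 27

Answer: 27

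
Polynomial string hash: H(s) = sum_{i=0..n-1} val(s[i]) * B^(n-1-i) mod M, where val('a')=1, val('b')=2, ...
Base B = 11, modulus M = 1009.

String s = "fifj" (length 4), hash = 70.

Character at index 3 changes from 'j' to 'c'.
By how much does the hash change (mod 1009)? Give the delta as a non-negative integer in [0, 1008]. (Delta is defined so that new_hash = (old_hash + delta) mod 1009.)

Delta formula: (val(new) - val(old)) * B^(n-1-k) mod M
  val('c') - val('j') = 3 - 10 = -7
  B^(n-1-k) = 11^0 mod 1009 = 1
  Delta = -7 * 1 mod 1009 = 1002

Answer: 1002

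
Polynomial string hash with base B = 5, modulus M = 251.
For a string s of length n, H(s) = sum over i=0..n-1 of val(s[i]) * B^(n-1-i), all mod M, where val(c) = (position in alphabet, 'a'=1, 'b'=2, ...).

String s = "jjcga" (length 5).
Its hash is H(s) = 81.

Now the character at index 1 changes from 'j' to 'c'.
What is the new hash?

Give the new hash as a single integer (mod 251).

Answer: 210

Derivation:
val('j') = 10, val('c') = 3
Position k = 1, exponent = n-1-k = 3
B^3 mod M = 5^3 mod 251 = 125
Delta = (3 - 10) * 125 mod 251 = 129
New hash = (81 + 129) mod 251 = 210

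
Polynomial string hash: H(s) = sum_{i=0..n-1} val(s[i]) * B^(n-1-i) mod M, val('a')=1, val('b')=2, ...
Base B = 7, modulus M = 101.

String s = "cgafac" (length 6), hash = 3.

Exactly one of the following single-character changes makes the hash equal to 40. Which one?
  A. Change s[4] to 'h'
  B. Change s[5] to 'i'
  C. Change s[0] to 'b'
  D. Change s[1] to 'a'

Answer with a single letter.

Answer: D

Derivation:
Option A: s[4]='a'->'h', delta=(8-1)*7^1 mod 101 = 49, hash=3+49 mod 101 = 52
Option B: s[5]='c'->'i', delta=(9-3)*7^0 mod 101 = 6, hash=3+6 mod 101 = 9
Option C: s[0]='c'->'b', delta=(2-3)*7^5 mod 101 = 60, hash=3+60 mod 101 = 63
Option D: s[1]='g'->'a', delta=(1-7)*7^4 mod 101 = 37, hash=3+37 mod 101 = 40 <-- target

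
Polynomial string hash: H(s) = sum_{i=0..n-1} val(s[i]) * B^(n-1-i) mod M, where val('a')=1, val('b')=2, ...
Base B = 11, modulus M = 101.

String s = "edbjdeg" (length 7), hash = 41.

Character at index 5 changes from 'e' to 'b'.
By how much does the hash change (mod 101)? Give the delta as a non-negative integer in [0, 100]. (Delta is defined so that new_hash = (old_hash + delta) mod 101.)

Answer: 68

Derivation:
Delta formula: (val(new) - val(old)) * B^(n-1-k) mod M
  val('b') - val('e') = 2 - 5 = -3
  B^(n-1-k) = 11^1 mod 101 = 11
  Delta = -3 * 11 mod 101 = 68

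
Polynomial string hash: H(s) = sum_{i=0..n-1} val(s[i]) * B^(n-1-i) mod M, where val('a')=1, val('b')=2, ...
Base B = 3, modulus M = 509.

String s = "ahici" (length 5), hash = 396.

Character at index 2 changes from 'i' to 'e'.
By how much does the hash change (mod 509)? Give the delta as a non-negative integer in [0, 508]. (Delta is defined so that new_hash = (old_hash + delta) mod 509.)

Delta formula: (val(new) - val(old)) * B^(n-1-k) mod M
  val('e') - val('i') = 5 - 9 = -4
  B^(n-1-k) = 3^2 mod 509 = 9
  Delta = -4 * 9 mod 509 = 473

Answer: 473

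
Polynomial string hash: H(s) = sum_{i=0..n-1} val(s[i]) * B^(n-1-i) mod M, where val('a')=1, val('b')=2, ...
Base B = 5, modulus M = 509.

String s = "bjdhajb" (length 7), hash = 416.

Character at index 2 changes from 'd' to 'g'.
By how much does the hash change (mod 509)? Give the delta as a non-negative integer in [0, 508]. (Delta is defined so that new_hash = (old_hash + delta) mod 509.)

Delta formula: (val(new) - val(old)) * B^(n-1-k) mod M
  val('g') - val('d') = 7 - 4 = 3
  B^(n-1-k) = 5^4 mod 509 = 116
  Delta = 3 * 116 mod 509 = 348

Answer: 348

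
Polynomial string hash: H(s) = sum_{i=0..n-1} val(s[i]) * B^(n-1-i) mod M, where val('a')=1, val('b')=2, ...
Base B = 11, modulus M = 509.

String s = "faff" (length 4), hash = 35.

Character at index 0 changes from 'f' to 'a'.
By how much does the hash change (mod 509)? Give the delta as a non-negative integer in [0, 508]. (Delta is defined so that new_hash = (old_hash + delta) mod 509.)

Delta formula: (val(new) - val(old)) * B^(n-1-k) mod M
  val('a') - val('f') = 1 - 6 = -5
  B^(n-1-k) = 11^3 mod 509 = 313
  Delta = -5 * 313 mod 509 = 471

Answer: 471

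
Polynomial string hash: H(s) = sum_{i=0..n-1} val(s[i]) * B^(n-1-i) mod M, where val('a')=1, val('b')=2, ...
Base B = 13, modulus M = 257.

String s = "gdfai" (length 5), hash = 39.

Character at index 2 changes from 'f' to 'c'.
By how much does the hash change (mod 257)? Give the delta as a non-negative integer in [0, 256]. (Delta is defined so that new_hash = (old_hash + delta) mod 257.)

Answer: 7

Derivation:
Delta formula: (val(new) - val(old)) * B^(n-1-k) mod M
  val('c') - val('f') = 3 - 6 = -3
  B^(n-1-k) = 13^2 mod 257 = 169
  Delta = -3 * 169 mod 257 = 7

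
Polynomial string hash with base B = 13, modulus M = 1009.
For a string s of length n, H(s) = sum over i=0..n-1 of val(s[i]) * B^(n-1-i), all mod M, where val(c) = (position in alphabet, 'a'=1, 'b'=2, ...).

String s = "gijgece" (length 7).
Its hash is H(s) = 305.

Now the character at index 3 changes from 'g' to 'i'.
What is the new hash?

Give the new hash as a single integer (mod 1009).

Answer: 663

Derivation:
val('g') = 7, val('i') = 9
Position k = 3, exponent = n-1-k = 3
B^3 mod M = 13^3 mod 1009 = 179
Delta = (9 - 7) * 179 mod 1009 = 358
New hash = (305 + 358) mod 1009 = 663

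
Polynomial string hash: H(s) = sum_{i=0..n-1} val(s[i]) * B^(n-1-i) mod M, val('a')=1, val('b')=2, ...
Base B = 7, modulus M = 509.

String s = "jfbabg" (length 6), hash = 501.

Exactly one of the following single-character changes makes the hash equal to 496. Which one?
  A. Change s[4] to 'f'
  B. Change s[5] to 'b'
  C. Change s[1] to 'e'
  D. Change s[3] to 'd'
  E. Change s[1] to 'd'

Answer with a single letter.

Answer: B

Derivation:
Option A: s[4]='b'->'f', delta=(6-2)*7^1 mod 509 = 28, hash=501+28 mod 509 = 20
Option B: s[5]='g'->'b', delta=(2-7)*7^0 mod 509 = 504, hash=501+504 mod 509 = 496 <-- target
Option C: s[1]='f'->'e', delta=(5-6)*7^4 mod 509 = 144, hash=501+144 mod 509 = 136
Option D: s[3]='a'->'d', delta=(4-1)*7^2 mod 509 = 147, hash=501+147 mod 509 = 139
Option E: s[1]='f'->'d', delta=(4-6)*7^4 mod 509 = 288, hash=501+288 mod 509 = 280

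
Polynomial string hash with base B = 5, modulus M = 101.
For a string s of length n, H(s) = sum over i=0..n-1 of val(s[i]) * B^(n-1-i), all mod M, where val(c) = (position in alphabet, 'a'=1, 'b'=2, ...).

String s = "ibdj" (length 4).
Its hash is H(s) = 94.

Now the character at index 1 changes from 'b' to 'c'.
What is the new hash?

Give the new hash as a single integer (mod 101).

val('b') = 2, val('c') = 3
Position k = 1, exponent = n-1-k = 2
B^2 mod M = 5^2 mod 101 = 25
Delta = (3 - 2) * 25 mod 101 = 25
New hash = (94 + 25) mod 101 = 18

Answer: 18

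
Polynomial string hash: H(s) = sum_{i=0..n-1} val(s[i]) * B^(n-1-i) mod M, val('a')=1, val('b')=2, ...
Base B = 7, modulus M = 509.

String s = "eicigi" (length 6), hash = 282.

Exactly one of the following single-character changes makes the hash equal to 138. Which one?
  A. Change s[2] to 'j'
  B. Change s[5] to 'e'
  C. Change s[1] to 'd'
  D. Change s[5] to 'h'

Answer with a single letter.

Option A: s[2]='c'->'j', delta=(10-3)*7^3 mod 509 = 365, hash=282+365 mod 509 = 138 <-- target
Option B: s[5]='i'->'e', delta=(5-9)*7^0 mod 509 = 505, hash=282+505 mod 509 = 278
Option C: s[1]='i'->'d', delta=(4-9)*7^4 mod 509 = 211, hash=282+211 mod 509 = 493
Option D: s[5]='i'->'h', delta=(8-9)*7^0 mod 509 = 508, hash=282+508 mod 509 = 281

Answer: A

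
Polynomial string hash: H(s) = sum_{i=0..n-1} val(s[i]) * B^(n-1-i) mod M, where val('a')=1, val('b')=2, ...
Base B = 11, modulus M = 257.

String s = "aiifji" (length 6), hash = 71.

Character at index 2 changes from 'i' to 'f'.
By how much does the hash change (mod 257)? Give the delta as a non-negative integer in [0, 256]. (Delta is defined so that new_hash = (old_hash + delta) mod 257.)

Delta formula: (val(new) - val(old)) * B^(n-1-k) mod M
  val('f') - val('i') = 6 - 9 = -3
  B^(n-1-k) = 11^3 mod 257 = 46
  Delta = -3 * 46 mod 257 = 119

Answer: 119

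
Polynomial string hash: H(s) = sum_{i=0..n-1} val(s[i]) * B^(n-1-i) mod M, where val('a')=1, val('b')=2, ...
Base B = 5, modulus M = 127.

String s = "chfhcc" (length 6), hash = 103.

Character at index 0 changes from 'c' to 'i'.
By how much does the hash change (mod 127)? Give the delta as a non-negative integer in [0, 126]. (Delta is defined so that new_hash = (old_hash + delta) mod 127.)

Delta formula: (val(new) - val(old)) * B^(n-1-k) mod M
  val('i') - val('c') = 9 - 3 = 6
  B^(n-1-k) = 5^5 mod 127 = 77
  Delta = 6 * 77 mod 127 = 81

Answer: 81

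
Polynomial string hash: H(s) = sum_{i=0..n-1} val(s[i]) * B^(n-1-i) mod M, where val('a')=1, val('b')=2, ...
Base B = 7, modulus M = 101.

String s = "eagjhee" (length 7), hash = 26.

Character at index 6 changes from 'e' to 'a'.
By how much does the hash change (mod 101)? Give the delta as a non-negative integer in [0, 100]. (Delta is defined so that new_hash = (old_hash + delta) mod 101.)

Delta formula: (val(new) - val(old)) * B^(n-1-k) mod M
  val('a') - val('e') = 1 - 5 = -4
  B^(n-1-k) = 7^0 mod 101 = 1
  Delta = -4 * 1 mod 101 = 97

Answer: 97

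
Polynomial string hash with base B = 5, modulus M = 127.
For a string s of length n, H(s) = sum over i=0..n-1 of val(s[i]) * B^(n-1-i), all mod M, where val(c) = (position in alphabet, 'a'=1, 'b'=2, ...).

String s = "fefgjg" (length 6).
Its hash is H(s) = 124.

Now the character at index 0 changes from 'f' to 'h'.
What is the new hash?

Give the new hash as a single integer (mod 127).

Answer: 24

Derivation:
val('f') = 6, val('h') = 8
Position k = 0, exponent = n-1-k = 5
B^5 mod M = 5^5 mod 127 = 77
Delta = (8 - 6) * 77 mod 127 = 27
New hash = (124 + 27) mod 127 = 24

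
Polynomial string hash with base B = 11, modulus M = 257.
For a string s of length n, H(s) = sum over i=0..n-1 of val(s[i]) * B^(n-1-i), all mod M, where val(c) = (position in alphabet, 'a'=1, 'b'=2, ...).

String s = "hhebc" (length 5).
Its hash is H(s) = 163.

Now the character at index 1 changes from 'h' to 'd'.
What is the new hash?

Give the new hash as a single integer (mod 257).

val('h') = 8, val('d') = 4
Position k = 1, exponent = n-1-k = 3
B^3 mod M = 11^3 mod 257 = 46
Delta = (4 - 8) * 46 mod 257 = 73
New hash = (163 + 73) mod 257 = 236

Answer: 236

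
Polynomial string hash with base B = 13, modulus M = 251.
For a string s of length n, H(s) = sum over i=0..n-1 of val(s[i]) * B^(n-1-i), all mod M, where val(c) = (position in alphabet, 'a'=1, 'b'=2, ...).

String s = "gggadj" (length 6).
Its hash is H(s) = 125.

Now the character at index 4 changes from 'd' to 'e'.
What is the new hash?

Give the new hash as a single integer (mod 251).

val('d') = 4, val('e') = 5
Position k = 4, exponent = n-1-k = 1
B^1 mod M = 13^1 mod 251 = 13
Delta = (5 - 4) * 13 mod 251 = 13
New hash = (125 + 13) mod 251 = 138

Answer: 138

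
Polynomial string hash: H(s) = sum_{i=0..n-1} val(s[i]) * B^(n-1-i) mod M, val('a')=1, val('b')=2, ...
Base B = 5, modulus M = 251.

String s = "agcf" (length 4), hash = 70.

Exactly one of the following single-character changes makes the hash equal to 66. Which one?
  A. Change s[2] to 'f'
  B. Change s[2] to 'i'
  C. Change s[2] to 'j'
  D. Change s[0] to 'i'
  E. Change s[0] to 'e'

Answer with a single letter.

Option A: s[2]='c'->'f', delta=(6-3)*5^1 mod 251 = 15, hash=70+15 mod 251 = 85
Option B: s[2]='c'->'i', delta=(9-3)*5^1 mod 251 = 30, hash=70+30 mod 251 = 100
Option C: s[2]='c'->'j', delta=(10-3)*5^1 mod 251 = 35, hash=70+35 mod 251 = 105
Option D: s[0]='a'->'i', delta=(9-1)*5^3 mod 251 = 247, hash=70+247 mod 251 = 66 <-- target
Option E: s[0]='a'->'e', delta=(5-1)*5^3 mod 251 = 249, hash=70+249 mod 251 = 68

Answer: D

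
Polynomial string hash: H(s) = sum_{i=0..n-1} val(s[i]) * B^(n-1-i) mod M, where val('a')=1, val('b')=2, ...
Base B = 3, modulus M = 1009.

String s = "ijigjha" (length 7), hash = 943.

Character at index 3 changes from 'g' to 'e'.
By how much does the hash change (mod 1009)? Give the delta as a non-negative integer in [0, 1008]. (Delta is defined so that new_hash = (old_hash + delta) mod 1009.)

Delta formula: (val(new) - val(old)) * B^(n-1-k) mod M
  val('e') - val('g') = 5 - 7 = -2
  B^(n-1-k) = 3^3 mod 1009 = 27
  Delta = -2 * 27 mod 1009 = 955

Answer: 955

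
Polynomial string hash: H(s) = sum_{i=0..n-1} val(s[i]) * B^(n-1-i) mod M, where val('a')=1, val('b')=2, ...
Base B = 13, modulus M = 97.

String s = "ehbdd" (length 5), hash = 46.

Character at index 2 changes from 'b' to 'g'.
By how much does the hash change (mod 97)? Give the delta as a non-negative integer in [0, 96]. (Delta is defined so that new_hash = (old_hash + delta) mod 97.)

Delta formula: (val(new) - val(old)) * B^(n-1-k) mod M
  val('g') - val('b') = 7 - 2 = 5
  B^(n-1-k) = 13^2 mod 97 = 72
  Delta = 5 * 72 mod 97 = 69

Answer: 69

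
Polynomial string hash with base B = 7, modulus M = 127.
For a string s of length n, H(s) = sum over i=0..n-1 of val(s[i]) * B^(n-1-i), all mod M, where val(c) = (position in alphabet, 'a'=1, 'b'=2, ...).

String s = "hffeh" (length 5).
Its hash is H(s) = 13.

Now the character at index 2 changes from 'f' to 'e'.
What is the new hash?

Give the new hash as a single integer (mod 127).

val('f') = 6, val('e') = 5
Position k = 2, exponent = n-1-k = 2
B^2 mod M = 7^2 mod 127 = 49
Delta = (5 - 6) * 49 mod 127 = 78
New hash = (13 + 78) mod 127 = 91

Answer: 91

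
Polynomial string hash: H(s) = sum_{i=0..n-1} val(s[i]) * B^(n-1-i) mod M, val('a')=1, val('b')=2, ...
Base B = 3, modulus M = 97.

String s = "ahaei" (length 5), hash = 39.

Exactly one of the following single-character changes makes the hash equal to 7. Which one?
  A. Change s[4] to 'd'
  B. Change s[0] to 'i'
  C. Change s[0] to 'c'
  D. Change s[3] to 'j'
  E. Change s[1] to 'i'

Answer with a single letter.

Answer: C

Derivation:
Option A: s[4]='i'->'d', delta=(4-9)*3^0 mod 97 = 92, hash=39+92 mod 97 = 34
Option B: s[0]='a'->'i', delta=(9-1)*3^4 mod 97 = 66, hash=39+66 mod 97 = 8
Option C: s[0]='a'->'c', delta=(3-1)*3^4 mod 97 = 65, hash=39+65 mod 97 = 7 <-- target
Option D: s[3]='e'->'j', delta=(10-5)*3^1 mod 97 = 15, hash=39+15 mod 97 = 54
Option E: s[1]='h'->'i', delta=(9-8)*3^3 mod 97 = 27, hash=39+27 mod 97 = 66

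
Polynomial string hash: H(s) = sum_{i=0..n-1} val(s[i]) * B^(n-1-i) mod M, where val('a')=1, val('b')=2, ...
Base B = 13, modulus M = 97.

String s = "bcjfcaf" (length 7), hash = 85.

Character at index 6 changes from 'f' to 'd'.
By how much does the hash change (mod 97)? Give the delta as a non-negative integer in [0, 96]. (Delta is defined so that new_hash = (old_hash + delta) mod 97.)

Delta formula: (val(new) - val(old)) * B^(n-1-k) mod M
  val('d') - val('f') = 4 - 6 = -2
  B^(n-1-k) = 13^0 mod 97 = 1
  Delta = -2 * 1 mod 97 = 95

Answer: 95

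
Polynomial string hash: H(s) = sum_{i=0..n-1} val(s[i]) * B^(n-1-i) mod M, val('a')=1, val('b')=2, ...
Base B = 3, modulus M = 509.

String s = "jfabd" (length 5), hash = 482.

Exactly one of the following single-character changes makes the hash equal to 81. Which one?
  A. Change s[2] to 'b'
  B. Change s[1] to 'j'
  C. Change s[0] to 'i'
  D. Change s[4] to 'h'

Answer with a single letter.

Answer: B

Derivation:
Option A: s[2]='a'->'b', delta=(2-1)*3^2 mod 509 = 9, hash=482+9 mod 509 = 491
Option B: s[1]='f'->'j', delta=(10-6)*3^3 mod 509 = 108, hash=482+108 mod 509 = 81 <-- target
Option C: s[0]='j'->'i', delta=(9-10)*3^4 mod 509 = 428, hash=482+428 mod 509 = 401
Option D: s[4]='d'->'h', delta=(8-4)*3^0 mod 509 = 4, hash=482+4 mod 509 = 486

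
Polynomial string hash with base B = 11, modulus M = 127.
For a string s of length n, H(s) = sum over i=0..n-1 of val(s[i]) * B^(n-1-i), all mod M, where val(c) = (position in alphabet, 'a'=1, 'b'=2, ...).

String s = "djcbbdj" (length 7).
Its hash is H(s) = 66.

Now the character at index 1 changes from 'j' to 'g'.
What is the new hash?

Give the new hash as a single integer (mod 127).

Answer: 21

Derivation:
val('j') = 10, val('g') = 7
Position k = 1, exponent = n-1-k = 5
B^5 mod M = 11^5 mod 127 = 15
Delta = (7 - 10) * 15 mod 127 = 82
New hash = (66 + 82) mod 127 = 21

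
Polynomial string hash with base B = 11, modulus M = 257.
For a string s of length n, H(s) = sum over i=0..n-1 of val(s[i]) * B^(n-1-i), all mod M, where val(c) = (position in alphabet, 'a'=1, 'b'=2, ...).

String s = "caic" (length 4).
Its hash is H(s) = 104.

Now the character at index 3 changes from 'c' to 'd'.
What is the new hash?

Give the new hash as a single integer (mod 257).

Answer: 105

Derivation:
val('c') = 3, val('d') = 4
Position k = 3, exponent = n-1-k = 0
B^0 mod M = 11^0 mod 257 = 1
Delta = (4 - 3) * 1 mod 257 = 1
New hash = (104 + 1) mod 257 = 105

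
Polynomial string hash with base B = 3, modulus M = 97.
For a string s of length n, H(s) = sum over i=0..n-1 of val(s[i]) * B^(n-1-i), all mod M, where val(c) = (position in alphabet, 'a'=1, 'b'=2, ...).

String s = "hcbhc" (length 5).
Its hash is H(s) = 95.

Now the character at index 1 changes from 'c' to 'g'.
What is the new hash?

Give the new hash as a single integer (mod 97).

Answer: 9

Derivation:
val('c') = 3, val('g') = 7
Position k = 1, exponent = n-1-k = 3
B^3 mod M = 3^3 mod 97 = 27
Delta = (7 - 3) * 27 mod 97 = 11
New hash = (95 + 11) mod 97 = 9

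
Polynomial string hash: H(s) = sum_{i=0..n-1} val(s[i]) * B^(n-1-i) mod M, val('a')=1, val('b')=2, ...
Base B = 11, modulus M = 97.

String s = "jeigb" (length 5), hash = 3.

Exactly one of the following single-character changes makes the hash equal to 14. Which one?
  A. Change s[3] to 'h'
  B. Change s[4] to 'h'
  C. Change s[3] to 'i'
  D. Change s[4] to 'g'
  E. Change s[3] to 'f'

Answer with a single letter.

Option A: s[3]='g'->'h', delta=(8-7)*11^1 mod 97 = 11, hash=3+11 mod 97 = 14 <-- target
Option B: s[4]='b'->'h', delta=(8-2)*11^0 mod 97 = 6, hash=3+6 mod 97 = 9
Option C: s[3]='g'->'i', delta=(9-7)*11^1 mod 97 = 22, hash=3+22 mod 97 = 25
Option D: s[4]='b'->'g', delta=(7-2)*11^0 mod 97 = 5, hash=3+5 mod 97 = 8
Option E: s[3]='g'->'f', delta=(6-7)*11^1 mod 97 = 86, hash=3+86 mod 97 = 89

Answer: A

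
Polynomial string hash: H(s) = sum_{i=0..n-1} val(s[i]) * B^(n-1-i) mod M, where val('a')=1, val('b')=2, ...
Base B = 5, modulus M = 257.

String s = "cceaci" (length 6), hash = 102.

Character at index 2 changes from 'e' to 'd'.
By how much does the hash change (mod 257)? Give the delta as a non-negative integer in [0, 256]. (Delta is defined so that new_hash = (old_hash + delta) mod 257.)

Delta formula: (val(new) - val(old)) * B^(n-1-k) mod M
  val('d') - val('e') = 4 - 5 = -1
  B^(n-1-k) = 5^3 mod 257 = 125
  Delta = -1 * 125 mod 257 = 132

Answer: 132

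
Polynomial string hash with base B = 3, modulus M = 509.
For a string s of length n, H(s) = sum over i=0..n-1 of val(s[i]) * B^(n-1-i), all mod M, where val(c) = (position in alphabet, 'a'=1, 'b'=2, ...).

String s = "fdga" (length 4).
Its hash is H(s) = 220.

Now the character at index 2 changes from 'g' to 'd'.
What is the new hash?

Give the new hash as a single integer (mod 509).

Answer: 211

Derivation:
val('g') = 7, val('d') = 4
Position k = 2, exponent = n-1-k = 1
B^1 mod M = 3^1 mod 509 = 3
Delta = (4 - 7) * 3 mod 509 = 500
New hash = (220 + 500) mod 509 = 211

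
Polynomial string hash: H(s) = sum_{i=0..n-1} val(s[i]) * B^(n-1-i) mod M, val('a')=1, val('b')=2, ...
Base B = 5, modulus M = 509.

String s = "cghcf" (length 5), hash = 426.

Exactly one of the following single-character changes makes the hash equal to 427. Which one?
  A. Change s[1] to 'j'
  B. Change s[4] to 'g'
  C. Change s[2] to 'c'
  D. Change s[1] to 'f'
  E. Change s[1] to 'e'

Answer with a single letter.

Answer: B

Derivation:
Option A: s[1]='g'->'j', delta=(10-7)*5^3 mod 509 = 375, hash=426+375 mod 509 = 292
Option B: s[4]='f'->'g', delta=(7-6)*5^0 mod 509 = 1, hash=426+1 mod 509 = 427 <-- target
Option C: s[2]='h'->'c', delta=(3-8)*5^2 mod 509 = 384, hash=426+384 mod 509 = 301
Option D: s[1]='g'->'f', delta=(6-7)*5^3 mod 509 = 384, hash=426+384 mod 509 = 301
Option E: s[1]='g'->'e', delta=(5-7)*5^3 mod 509 = 259, hash=426+259 mod 509 = 176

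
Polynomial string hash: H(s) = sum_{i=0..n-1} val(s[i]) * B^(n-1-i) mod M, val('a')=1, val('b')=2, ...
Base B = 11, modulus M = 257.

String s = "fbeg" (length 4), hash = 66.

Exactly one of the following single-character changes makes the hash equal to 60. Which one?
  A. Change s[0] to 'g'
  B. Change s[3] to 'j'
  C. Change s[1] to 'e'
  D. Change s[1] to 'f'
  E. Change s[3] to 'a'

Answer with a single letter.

Option A: s[0]='f'->'g', delta=(7-6)*11^3 mod 257 = 46, hash=66+46 mod 257 = 112
Option B: s[3]='g'->'j', delta=(10-7)*11^0 mod 257 = 3, hash=66+3 mod 257 = 69
Option C: s[1]='b'->'e', delta=(5-2)*11^2 mod 257 = 106, hash=66+106 mod 257 = 172
Option D: s[1]='b'->'f', delta=(6-2)*11^2 mod 257 = 227, hash=66+227 mod 257 = 36
Option E: s[3]='g'->'a', delta=(1-7)*11^0 mod 257 = 251, hash=66+251 mod 257 = 60 <-- target

Answer: E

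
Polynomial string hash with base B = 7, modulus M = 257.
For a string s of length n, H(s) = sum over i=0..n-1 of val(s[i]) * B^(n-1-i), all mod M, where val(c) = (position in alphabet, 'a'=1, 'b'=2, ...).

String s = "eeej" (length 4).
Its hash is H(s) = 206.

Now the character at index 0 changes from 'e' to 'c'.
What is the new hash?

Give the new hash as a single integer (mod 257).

Answer: 34

Derivation:
val('e') = 5, val('c') = 3
Position k = 0, exponent = n-1-k = 3
B^3 mod M = 7^3 mod 257 = 86
Delta = (3 - 5) * 86 mod 257 = 85
New hash = (206 + 85) mod 257 = 34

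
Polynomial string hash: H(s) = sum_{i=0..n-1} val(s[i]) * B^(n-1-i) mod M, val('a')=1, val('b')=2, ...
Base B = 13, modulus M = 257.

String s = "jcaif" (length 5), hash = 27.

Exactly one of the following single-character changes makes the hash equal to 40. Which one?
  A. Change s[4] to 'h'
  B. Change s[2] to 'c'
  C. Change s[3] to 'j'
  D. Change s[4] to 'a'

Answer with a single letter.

Answer: C

Derivation:
Option A: s[4]='f'->'h', delta=(8-6)*13^0 mod 257 = 2, hash=27+2 mod 257 = 29
Option B: s[2]='a'->'c', delta=(3-1)*13^2 mod 257 = 81, hash=27+81 mod 257 = 108
Option C: s[3]='i'->'j', delta=(10-9)*13^1 mod 257 = 13, hash=27+13 mod 257 = 40 <-- target
Option D: s[4]='f'->'a', delta=(1-6)*13^0 mod 257 = 252, hash=27+252 mod 257 = 22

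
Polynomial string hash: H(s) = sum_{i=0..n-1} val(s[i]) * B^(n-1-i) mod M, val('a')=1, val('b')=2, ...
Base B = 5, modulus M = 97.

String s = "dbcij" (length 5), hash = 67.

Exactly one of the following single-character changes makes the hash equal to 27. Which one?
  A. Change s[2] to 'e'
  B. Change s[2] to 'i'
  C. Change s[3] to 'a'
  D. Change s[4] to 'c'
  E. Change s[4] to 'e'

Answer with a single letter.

Answer: C

Derivation:
Option A: s[2]='c'->'e', delta=(5-3)*5^2 mod 97 = 50, hash=67+50 mod 97 = 20
Option B: s[2]='c'->'i', delta=(9-3)*5^2 mod 97 = 53, hash=67+53 mod 97 = 23
Option C: s[3]='i'->'a', delta=(1-9)*5^1 mod 97 = 57, hash=67+57 mod 97 = 27 <-- target
Option D: s[4]='j'->'c', delta=(3-10)*5^0 mod 97 = 90, hash=67+90 mod 97 = 60
Option E: s[4]='j'->'e', delta=(5-10)*5^0 mod 97 = 92, hash=67+92 mod 97 = 62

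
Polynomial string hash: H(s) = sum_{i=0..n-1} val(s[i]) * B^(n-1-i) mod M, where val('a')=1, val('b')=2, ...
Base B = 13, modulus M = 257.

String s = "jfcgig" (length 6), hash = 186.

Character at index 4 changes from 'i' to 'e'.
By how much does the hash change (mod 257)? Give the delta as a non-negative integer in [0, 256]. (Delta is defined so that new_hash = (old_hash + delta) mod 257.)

Delta formula: (val(new) - val(old)) * B^(n-1-k) mod M
  val('e') - val('i') = 5 - 9 = -4
  B^(n-1-k) = 13^1 mod 257 = 13
  Delta = -4 * 13 mod 257 = 205

Answer: 205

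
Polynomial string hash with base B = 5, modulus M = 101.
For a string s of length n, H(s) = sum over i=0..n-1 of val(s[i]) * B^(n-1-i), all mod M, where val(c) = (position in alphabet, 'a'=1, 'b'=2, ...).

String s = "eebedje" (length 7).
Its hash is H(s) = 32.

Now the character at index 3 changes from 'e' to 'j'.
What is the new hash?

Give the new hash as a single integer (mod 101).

Answer: 51

Derivation:
val('e') = 5, val('j') = 10
Position k = 3, exponent = n-1-k = 3
B^3 mod M = 5^3 mod 101 = 24
Delta = (10 - 5) * 24 mod 101 = 19
New hash = (32 + 19) mod 101 = 51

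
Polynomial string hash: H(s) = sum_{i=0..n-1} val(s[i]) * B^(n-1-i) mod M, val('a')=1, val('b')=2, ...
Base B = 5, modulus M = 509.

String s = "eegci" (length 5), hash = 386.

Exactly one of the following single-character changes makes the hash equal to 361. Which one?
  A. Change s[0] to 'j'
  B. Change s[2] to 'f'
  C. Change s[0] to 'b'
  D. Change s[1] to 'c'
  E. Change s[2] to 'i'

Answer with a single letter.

Option A: s[0]='e'->'j', delta=(10-5)*5^4 mod 509 = 71, hash=386+71 mod 509 = 457
Option B: s[2]='g'->'f', delta=(6-7)*5^2 mod 509 = 484, hash=386+484 mod 509 = 361 <-- target
Option C: s[0]='e'->'b', delta=(2-5)*5^4 mod 509 = 161, hash=386+161 mod 509 = 38
Option D: s[1]='e'->'c', delta=(3-5)*5^3 mod 509 = 259, hash=386+259 mod 509 = 136
Option E: s[2]='g'->'i', delta=(9-7)*5^2 mod 509 = 50, hash=386+50 mod 509 = 436

Answer: B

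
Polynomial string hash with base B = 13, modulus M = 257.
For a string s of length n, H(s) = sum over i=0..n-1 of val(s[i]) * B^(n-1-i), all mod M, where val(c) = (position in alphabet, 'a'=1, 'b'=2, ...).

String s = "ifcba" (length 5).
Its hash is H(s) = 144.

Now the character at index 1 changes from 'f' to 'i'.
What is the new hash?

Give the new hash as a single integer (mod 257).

val('f') = 6, val('i') = 9
Position k = 1, exponent = n-1-k = 3
B^3 mod M = 13^3 mod 257 = 141
Delta = (9 - 6) * 141 mod 257 = 166
New hash = (144 + 166) mod 257 = 53

Answer: 53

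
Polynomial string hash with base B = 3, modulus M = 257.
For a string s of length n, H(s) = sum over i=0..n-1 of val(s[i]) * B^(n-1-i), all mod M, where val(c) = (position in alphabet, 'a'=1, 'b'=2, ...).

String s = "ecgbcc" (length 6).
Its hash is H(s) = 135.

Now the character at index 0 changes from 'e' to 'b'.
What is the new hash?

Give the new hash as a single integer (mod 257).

val('e') = 5, val('b') = 2
Position k = 0, exponent = n-1-k = 5
B^5 mod M = 3^5 mod 257 = 243
Delta = (2 - 5) * 243 mod 257 = 42
New hash = (135 + 42) mod 257 = 177

Answer: 177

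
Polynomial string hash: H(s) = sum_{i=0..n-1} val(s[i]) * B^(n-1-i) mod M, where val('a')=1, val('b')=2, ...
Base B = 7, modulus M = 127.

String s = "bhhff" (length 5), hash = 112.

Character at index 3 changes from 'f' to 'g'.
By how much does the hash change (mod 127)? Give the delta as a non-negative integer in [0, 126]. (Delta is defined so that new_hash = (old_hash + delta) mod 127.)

Answer: 7

Derivation:
Delta formula: (val(new) - val(old)) * B^(n-1-k) mod M
  val('g') - val('f') = 7 - 6 = 1
  B^(n-1-k) = 7^1 mod 127 = 7
  Delta = 1 * 7 mod 127 = 7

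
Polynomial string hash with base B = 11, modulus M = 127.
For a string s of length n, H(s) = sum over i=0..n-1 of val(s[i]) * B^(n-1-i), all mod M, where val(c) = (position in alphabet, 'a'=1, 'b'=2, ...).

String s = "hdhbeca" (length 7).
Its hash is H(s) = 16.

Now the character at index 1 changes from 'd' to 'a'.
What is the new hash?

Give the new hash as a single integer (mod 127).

Answer: 98

Derivation:
val('d') = 4, val('a') = 1
Position k = 1, exponent = n-1-k = 5
B^5 mod M = 11^5 mod 127 = 15
Delta = (1 - 4) * 15 mod 127 = 82
New hash = (16 + 82) mod 127 = 98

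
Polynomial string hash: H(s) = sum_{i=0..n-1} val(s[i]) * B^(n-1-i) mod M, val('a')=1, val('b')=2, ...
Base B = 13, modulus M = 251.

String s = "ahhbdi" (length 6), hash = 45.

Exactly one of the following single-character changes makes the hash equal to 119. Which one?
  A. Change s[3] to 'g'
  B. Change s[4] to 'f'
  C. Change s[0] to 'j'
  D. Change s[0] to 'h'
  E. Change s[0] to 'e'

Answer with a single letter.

Answer: C

Derivation:
Option A: s[3]='b'->'g', delta=(7-2)*13^2 mod 251 = 92, hash=45+92 mod 251 = 137
Option B: s[4]='d'->'f', delta=(6-4)*13^1 mod 251 = 26, hash=45+26 mod 251 = 71
Option C: s[0]='a'->'j', delta=(10-1)*13^5 mod 251 = 74, hash=45+74 mod 251 = 119 <-- target
Option D: s[0]='a'->'h', delta=(8-1)*13^5 mod 251 = 197, hash=45+197 mod 251 = 242
Option E: s[0]='a'->'e', delta=(5-1)*13^5 mod 251 = 5, hash=45+5 mod 251 = 50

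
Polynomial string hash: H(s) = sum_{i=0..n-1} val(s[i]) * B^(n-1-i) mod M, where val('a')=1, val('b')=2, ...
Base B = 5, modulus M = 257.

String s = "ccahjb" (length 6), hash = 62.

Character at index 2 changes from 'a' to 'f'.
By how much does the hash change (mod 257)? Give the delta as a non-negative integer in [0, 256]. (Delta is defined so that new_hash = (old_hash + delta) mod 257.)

Delta formula: (val(new) - val(old)) * B^(n-1-k) mod M
  val('f') - val('a') = 6 - 1 = 5
  B^(n-1-k) = 5^3 mod 257 = 125
  Delta = 5 * 125 mod 257 = 111

Answer: 111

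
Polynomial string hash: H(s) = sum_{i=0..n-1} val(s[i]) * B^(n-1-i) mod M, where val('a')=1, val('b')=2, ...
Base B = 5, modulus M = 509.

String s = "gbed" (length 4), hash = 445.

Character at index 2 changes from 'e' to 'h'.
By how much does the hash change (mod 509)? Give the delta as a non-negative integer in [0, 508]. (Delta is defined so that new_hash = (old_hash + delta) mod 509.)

Delta formula: (val(new) - val(old)) * B^(n-1-k) mod M
  val('h') - val('e') = 8 - 5 = 3
  B^(n-1-k) = 5^1 mod 509 = 5
  Delta = 3 * 5 mod 509 = 15

Answer: 15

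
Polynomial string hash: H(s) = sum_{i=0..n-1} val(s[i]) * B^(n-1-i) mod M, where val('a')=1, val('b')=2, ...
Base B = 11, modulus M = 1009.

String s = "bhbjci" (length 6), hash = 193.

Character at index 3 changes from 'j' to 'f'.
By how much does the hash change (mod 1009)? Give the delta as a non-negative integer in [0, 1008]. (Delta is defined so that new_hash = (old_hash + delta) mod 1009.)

Delta formula: (val(new) - val(old)) * B^(n-1-k) mod M
  val('f') - val('j') = 6 - 10 = -4
  B^(n-1-k) = 11^2 mod 1009 = 121
  Delta = -4 * 121 mod 1009 = 525

Answer: 525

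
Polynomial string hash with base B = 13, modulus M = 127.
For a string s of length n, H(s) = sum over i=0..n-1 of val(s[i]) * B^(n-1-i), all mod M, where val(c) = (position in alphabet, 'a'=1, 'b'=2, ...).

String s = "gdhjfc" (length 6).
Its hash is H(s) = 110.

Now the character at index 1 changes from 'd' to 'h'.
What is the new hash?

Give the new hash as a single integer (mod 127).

val('d') = 4, val('h') = 8
Position k = 1, exponent = n-1-k = 4
B^4 mod M = 13^4 mod 127 = 113
Delta = (8 - 4) * 113 mod 127 = 71
New hash = (110 + 71) mod 127 = 54

Answer: 54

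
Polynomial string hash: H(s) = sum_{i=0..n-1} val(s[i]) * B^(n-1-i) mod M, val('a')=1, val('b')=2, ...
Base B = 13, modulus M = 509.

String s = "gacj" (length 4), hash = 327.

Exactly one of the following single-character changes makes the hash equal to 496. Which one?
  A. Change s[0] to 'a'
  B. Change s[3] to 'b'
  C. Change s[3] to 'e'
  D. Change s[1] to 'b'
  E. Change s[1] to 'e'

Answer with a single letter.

Option A: s[0]='g'->'a', delta=(1-7)*13^3 mod 509 = 52, hash=327+52 mod 509 = 379
Option B: s[3]='j'->'b', delta=(2-10)*13^0 mod 509 = 501, hash=327+501 mod 509 = 319
Option C: s[3]='j'->'e', delta=(5-10)*13^0 mod 509 = 504, hash=327+504 mod 509 = 322
Option D: s[1]='a'->'b', delta=(2-1)*13^2 mod 509 = 169, hash=327+169 mod 509 = 496 <-- target
Option E: s[1]='a'->'e', delta=(5-1)*13^2 mod 509 = 167, hash=327+167 mod 509 = 494

Answer: D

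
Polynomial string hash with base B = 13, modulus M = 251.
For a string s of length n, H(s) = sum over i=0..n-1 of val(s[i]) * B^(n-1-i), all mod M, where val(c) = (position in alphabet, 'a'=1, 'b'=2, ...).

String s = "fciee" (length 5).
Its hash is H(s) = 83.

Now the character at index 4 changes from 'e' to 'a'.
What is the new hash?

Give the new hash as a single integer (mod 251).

val('e') = 5, val('a') = 1
Position k = 4, exponent = n-1-k = 0
B^0 mod M = 13^0 mod 251 = 1
Delta = (1 - 5) * 1 mod 251 = 247
New hash = (83 + 247) mod 251 = 79

Answer: 79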